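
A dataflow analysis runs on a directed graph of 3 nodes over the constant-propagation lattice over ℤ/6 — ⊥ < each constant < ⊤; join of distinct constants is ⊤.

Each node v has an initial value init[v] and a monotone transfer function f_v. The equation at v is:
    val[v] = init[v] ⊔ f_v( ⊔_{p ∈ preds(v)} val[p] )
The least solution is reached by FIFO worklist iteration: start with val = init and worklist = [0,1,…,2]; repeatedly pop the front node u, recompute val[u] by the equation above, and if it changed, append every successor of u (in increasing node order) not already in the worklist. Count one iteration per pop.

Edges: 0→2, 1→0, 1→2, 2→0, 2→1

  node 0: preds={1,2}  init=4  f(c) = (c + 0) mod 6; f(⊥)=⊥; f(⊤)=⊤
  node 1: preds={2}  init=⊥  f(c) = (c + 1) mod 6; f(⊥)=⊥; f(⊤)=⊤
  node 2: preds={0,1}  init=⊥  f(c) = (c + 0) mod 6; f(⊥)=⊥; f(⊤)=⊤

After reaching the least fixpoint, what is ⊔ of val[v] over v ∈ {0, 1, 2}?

Iteration log — 11 steps:
  step 1. node 0  ⊔preds=⊥  new=4  stable
  step 2. node 1  ⊔preds=⊥  new=⊥  stable
  step 3. node 2  ⊔preds=4  new=4  old=⊥  +wl: 0,1
  step 4. node 0  ⊔preds=4  new=4  stable
  step 5. node 1  ⊔preds=4  new=5  old=⊥  +wl: 0,2
  step 6. node 0  ⊔preds=⊤  new=⊤  old=4  +wl: 
  step 7. node 2  ⊔preds=⊤  new=⊤  old=4  +wl: 0,1
  step 8. node 0  ⊔preds=⊤  new=⊤  stable
  step 9. node 1  ⊔preds=⊤  new=⊤  old=5  +wl: 0,2
  step 10. node 0  ⊔preds=⊤  new=⊤  stable
  step 11. node 2  ⊔preds=⊤  new=⊤  stable

Least fixpoint reached:
  node 0: ⊤
  node 1: ⊤
  node 2: ⊤

⊤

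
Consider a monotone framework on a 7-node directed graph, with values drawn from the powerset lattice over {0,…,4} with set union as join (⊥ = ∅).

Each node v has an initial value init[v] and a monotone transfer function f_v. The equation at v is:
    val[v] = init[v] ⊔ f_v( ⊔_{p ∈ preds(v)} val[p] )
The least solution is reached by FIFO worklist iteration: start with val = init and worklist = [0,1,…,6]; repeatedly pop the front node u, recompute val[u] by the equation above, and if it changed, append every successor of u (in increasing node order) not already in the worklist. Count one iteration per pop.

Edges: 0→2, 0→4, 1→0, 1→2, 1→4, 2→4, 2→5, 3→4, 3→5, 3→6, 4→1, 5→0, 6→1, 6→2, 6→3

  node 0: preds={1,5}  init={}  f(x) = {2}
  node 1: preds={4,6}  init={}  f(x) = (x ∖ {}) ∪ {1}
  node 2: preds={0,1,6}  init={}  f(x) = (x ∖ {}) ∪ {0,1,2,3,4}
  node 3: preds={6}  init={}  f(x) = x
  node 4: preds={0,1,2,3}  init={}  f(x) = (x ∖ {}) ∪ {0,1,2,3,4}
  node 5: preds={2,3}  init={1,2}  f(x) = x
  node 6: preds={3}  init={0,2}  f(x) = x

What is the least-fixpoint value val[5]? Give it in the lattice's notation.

Trace (12 dequeues):
  [1] u=0 | in {1,2} | out {2} | prev {} | push {}
  [2] u=1 | in {0,2} | out {0,1,2} | prev {} | push {0}
  [3] u=2 | in {0,1,2} | out {0,1,2,3,4} | prev {} | push {}
  [4] u=3 | in {0,2} | out {0,2} | prev {} | push {}
  [5] u=4 | in {0,1,2,3,4} | out {0,1,2,3,4} | prev {} | push {1}
  [6] u=5 | in {0,1,2,3,4} | out {0,1,2,3,4} | prev {1,2} | push {}
  [7] u=6 | in {0,2} | out {0,2} | ==
  [8] u=0 | in {0,1,2,3,4} | out {2} | ==
  [9] u=1 | in {0,1,2,3,4} | out {0,1,2,3,4} | prev {0,1,2} | push {0,2,4}
  [10] u=0 | in {0,1,2,3,4} | out {2} | ==
  [11] u=2 | in {0,1,2,3,4} | out {0,1,2,3,4} | ==
  [12] u=4 | in {0,1,2,3,4} | out {0,1,2,3,4} | ==

Converged values:
  [0] {2}
  [1] {0,1,2,3,4}
  [2] {0,1,2,3,4}
  [3] {0,2}
  [4] {0,1,2,3,4}
  [5] {0,1,2,3,4}
  [6] {0,2}

{0,1,2,3,4}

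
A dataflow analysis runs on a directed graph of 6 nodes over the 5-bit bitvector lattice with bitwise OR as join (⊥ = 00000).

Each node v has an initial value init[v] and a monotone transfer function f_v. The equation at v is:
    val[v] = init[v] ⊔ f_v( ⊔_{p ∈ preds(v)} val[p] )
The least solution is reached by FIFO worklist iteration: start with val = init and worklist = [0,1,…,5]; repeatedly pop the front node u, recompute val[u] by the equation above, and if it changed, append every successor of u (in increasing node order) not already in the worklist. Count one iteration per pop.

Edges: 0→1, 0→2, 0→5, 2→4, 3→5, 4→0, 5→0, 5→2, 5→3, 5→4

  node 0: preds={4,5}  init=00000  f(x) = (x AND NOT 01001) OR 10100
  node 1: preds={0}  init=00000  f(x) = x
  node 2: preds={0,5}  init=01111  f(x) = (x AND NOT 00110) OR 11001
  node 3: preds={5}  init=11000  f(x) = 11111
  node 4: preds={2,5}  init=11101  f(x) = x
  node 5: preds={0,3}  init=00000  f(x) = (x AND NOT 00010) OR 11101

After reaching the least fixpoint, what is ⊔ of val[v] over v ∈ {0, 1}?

10110

Iteration log — 12 steps:
  step 1. node 0  ⊔preds=11101  new=10100  old=00000  +wl: 
  step 2. node 1  ⊔preds=10100  new=10100  old=00000  +wl: 
  step 3. node 2  ⊔preds=10100  new=11111  old=01111  +wl: 
  step 4. node 3  ⊔preds=00000  new=11111  old=11000  +wl: 
  step 5. node 4  ⊔preds=11111  new=11111  old=11101  +wl: 0
  step 6. node 5  ⊔preds=11111  new=11101  old=00000  +wl: 2,3,4
  step 7. node 0  ⊔preds=11111  new=10110  old=10100  +wl: 1,5
  step 8. node 2  ⊔preds=11111  new=11111  stable
  step 9. node 3  ⊔preds=11101  new=11111  stable
  step 10. node 4  ⊔preds=11111  new=11111  stable
  step 11. node 1  ⊔preds=10110  new=10110  old=10100  +wl: 
  step 12. node 5  ⊔preds=11111  new=11101  stable

Least fixpoint reached:
  node 0: 10110
  node 1: 10110
  node 2: 11111
  node 3: 11111
  node 4: 11111
  node 5: 11101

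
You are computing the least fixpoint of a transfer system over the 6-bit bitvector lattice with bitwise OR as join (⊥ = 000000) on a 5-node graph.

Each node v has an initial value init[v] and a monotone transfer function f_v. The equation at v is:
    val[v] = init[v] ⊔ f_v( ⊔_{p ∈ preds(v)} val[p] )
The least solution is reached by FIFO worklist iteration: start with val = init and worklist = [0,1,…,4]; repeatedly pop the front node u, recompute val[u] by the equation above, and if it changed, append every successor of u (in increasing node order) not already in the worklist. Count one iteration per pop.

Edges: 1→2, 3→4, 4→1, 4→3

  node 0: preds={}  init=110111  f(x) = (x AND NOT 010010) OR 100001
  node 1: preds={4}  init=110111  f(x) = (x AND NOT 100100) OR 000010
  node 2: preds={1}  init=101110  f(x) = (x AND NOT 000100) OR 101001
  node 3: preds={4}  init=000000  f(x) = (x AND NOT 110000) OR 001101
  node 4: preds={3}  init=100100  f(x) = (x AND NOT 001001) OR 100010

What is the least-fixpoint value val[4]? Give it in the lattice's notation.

100110

Trace (8 dequeues):
  [1] u=0 | in 000000 | out 110111 | ==
  [2] u=1 | in 100100 | out 110111 | ==
  [3] u=2 | in 110111 | out 111111 | prev 101110 | push {}
  [4] u=3 | in 100100 | out 001101 | prev 000000 | push {}
  [5] u=4 | in 001101 | out 100110 | prev 100100 | push {1,3}
  [6] u=1 | in 100110 | out 110111 | ==
  [7] u=3 | in 100110 | out 001111 | prev 001101 | push {4}
  [8] u=4 | in 001111 | out 100110 | ==

Converged values:
  [0] 110111
  [1] 110111
  [2] 111111
  [3] 001111
  [4] 100110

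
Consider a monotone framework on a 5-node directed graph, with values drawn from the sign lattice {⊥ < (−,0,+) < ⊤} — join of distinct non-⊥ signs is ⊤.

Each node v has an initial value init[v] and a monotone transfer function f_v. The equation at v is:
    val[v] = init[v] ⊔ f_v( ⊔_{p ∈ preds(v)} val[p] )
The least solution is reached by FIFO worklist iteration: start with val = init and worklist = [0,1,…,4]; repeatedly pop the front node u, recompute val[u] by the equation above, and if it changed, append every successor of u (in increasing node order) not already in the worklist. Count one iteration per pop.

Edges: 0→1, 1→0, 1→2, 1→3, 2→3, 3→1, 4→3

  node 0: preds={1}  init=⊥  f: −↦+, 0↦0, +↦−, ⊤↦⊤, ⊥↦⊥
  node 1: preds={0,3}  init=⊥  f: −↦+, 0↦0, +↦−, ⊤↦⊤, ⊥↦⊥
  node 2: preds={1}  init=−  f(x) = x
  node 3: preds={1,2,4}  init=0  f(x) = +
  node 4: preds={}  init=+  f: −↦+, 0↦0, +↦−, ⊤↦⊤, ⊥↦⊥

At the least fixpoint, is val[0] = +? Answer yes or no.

no

Worklist (11 pops):
  #1 pop 0: in=⊥ → ⊥ (no change)
  #2 pop 1: in=0 → 0 (was ⊥); enqueue [0]
  #3 pop 2: in=0 → ⊤ (was −); enqueue []
  #4 pop 3: in=⊤ → ⊤ (was 0); enqueue [1]
  #5 pop 4: in=⊥ → + (no change)
  #6 pop 0: in=0 → 0 (was ⊥); enqueue []
  #7 pop 1: in=⊤ → ⊤ (was 0); enqueue [0,2,3]
  #8 pop 0: in=⊤ → ⊤ (was 0); enqueue [1]
  #9 pop 2: in=⊤ → ⊤ (no change)
  #10 pop 3: in=⊤ → ⊤ (no change)
  #11 pop 1: in=⊤ → ⊤ (no change)

Fixpoint:
  val[0] = ⊤
  val[1] = ⊤
  val[2] = ⊤
  val[3] = ⊤
  val[4] = +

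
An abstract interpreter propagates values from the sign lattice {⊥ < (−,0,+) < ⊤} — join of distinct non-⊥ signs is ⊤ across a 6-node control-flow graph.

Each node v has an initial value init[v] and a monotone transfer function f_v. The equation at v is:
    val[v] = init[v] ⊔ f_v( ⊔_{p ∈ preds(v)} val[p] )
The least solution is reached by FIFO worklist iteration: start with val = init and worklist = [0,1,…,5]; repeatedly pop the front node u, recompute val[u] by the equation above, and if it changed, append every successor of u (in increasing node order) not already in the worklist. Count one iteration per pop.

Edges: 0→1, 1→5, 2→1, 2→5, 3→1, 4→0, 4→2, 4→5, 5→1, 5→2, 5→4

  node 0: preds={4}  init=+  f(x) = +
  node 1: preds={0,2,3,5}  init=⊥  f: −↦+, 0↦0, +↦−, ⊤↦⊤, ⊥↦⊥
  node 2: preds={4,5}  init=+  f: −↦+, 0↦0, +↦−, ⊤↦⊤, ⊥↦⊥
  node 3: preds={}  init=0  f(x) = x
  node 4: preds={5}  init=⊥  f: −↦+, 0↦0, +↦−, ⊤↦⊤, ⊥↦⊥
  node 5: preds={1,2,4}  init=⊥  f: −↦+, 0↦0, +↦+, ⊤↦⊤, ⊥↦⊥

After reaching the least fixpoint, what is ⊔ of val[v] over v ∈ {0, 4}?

Trace (13 dequeues):
  [1] u=0 | in ⊥ | out + | ==
  [2] u=1 | in ⊤ | out ⊤ | prev ⊥ | push {}
  [3] u=2 | in ⊥ | out + | ==
  [4] u=3 | in ⊥ | out 0 | ==
  [5] u=4 | in ⊥ | out ⊥ | ==
  [6] u=5 | in ⊤ | out ⊤ | prev ⊥ | push {1,2,4}
  [7] u=1 | in ⊤ | out ⊤ | ==
  [8] u=2 | in ⊤ | out ⊤ | prev + | push {1,5}
  [9] u=4 | in ⊤ | out ⊤ | prev ⊥ | push {0,2}
  [10] u=1 | in ⊤ | out ⊤ | ==
  [11] u=5 | in ⊤ | out ⊤ | ==
  [12] u=0 | in ⊤ | out + | ==
  [13] u=2 | in ⊤ | out ⊤ | ==

Converged values:
  [0] +
  [1] ⊤
  [2] ⊤
  [3] 0
  [4] ⊤
  [5] ⊤

⊤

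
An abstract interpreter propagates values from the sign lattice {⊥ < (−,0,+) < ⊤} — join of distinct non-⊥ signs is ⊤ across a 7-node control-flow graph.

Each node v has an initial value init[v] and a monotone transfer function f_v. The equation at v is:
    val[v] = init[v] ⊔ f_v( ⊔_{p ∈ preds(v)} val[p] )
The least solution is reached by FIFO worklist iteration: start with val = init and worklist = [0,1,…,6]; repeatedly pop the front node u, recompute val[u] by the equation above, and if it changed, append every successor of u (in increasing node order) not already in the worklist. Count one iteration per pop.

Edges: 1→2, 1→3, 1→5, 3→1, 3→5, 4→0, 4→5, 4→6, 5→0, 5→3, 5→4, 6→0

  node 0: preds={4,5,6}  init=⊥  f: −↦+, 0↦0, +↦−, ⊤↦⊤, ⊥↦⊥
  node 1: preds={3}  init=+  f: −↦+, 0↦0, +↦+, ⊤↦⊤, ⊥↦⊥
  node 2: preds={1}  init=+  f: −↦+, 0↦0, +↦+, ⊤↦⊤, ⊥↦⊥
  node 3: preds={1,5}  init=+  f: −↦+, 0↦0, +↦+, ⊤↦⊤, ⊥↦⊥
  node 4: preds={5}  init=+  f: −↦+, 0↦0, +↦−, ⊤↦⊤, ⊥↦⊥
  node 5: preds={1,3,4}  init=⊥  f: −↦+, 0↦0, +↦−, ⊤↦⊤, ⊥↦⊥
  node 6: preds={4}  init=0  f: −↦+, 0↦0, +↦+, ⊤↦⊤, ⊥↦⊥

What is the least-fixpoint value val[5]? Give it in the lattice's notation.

Iteration log — 19 steps:
  step 1. node 0  ⊔preds=⊤  new=⊤  old=⊥  +wl: 
  step 2. node 1  ⊔preds=+  new=+  stable
  step 3. node 2  ⊔preds=+  new=+  stable
  step 4. node 3  ⊔preds=+  new=+  stable
  step 5. node 4  ⊔preds=⊥  new=+  stable
  step 6. node 5  ⊔preds=+  new=−  old=⊥  +wl: 0,3,4
  step 7. node 6  ⊔preds=+  new=⊤  old=0  +wl: 
  step 8. node 0  ⊔preds=⊤  new=⊤  stable
  step 9. node 3  ⊔preds=⊤  new=⊤  old=+  +wl: 1,5
  step 10. node 4  ⊔preds=−  new=+  stable
  step 11. node 1  ⊔preds=⊤  new=⊤  old=+  +wl: 2,3
  step 12. node 5  ⊔preds=⊤  new=⊤  old=−  +wl: 0,4
  step 13. node 2  ⊔preds=⊤  new=⊤  old=+  +wl: 
  step 14. node 3  ⊔preds=⊤  new=⊤  stable
  step 15. node 0  ⊔preds=⊤  new=⊤  stable
  step 16. node 4  ⊔preds=⊤  new=⊤  old=+  +wl: 0,5,6
  step 17. node 0  ⊔preds=⊤  new=⊤  stable
  step 18. node 5  ⊔preds=⊤  new=⊤  stable
  step 19. node 6  ⊔preds=⊤  new=⊤  stable

Least fixpoint reached:
  node 0: ⊤
  node 1: ⊤
  node 2: ⊤
  node 3: ⊤
  node 4: ⊤
  node 5: ⊤
  node 6: ⊤

⊤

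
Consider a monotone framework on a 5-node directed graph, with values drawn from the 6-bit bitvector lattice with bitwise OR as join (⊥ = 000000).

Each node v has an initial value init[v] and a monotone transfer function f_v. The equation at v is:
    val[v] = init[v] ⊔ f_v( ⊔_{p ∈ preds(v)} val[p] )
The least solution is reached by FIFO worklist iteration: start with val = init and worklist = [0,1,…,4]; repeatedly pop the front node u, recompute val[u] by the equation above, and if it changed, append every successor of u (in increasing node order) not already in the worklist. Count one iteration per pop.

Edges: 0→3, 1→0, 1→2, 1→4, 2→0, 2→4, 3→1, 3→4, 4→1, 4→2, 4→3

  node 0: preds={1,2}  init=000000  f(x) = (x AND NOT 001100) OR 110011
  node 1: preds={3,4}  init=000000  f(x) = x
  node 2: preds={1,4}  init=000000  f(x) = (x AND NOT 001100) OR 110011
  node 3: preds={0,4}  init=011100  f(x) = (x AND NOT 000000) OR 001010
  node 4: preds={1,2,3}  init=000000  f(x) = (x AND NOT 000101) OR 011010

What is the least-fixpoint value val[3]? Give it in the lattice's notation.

111111

Trace (11 dequeues):
  [1] u=0 | in 000000 | out 110011 | prev 000000 | push {}
  [2] u=1 | in 011100 | out 011100 | prev 000000 | push {0}
  [3] u=2 | in 011100 | out 110011 | prev 000000 | push {}
  [4] u=3 | in 110011 | out 111111 | prev 011100 | push {1}
  [5] u=4 | in 111111 | out 111010 | prev 000000 | push {2,3}
  [6] u=0 | in 111111 | out 110011 | ==
  [7] u=1 | in 111111 | out 111111 | prev 011100 | push {0,4}
  [8] u=2 | in 111111 | out 110011 | ==
  [9] u=3 | in 111011 | out 111111 | ==
  [10] u=0 | in 111111 | out 110011 | ==
  [11] u=4 | in 111111 | out 111010 | ==

Converged values:
  [0] 110011
  [1] 111111
  [2] 110011
  [3] 111111
  [4] 111010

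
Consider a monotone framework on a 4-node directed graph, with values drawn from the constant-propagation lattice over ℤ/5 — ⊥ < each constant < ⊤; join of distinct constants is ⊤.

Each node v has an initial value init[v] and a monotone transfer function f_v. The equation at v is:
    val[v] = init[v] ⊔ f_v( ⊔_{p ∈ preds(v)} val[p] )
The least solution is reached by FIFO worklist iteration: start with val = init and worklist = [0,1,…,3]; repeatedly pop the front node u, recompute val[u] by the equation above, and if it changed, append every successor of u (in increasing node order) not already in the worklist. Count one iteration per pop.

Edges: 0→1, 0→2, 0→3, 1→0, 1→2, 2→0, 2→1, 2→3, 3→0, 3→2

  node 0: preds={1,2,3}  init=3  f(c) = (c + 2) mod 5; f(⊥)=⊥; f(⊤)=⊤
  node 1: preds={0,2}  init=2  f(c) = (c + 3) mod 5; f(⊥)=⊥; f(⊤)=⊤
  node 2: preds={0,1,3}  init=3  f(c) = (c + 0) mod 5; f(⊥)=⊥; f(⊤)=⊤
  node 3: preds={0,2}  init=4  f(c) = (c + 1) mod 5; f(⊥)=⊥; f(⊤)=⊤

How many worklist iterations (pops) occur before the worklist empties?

7

Iteration log — 7 steps:
  step 1. node 0  ⊔preds=⊤  new=⊤  old=3  +wl: 
  step 2. node 1  ⊔preds=⊤  new=⊤  old=2  +wl: 0
  step 3. node 2  ⊔preds=⊤  new=⊤  old=3  +wl: 1
  step 4. node 3  ⊔preds=⊤  new=⊤  old=4  +wl: 2
  step 5. node 0  ⊔preds=⊤  new=⊤  stable
  step 6. node 1  ⊔preds=⊤  new=⊤  stable
  step 7. node 2  ⊔preds=⊤  new=⊤  stable

Least fixpoint reached:
  node 0: ⊤
  node 1: ⊤
  node 2: ⊤
  node 3: ⊤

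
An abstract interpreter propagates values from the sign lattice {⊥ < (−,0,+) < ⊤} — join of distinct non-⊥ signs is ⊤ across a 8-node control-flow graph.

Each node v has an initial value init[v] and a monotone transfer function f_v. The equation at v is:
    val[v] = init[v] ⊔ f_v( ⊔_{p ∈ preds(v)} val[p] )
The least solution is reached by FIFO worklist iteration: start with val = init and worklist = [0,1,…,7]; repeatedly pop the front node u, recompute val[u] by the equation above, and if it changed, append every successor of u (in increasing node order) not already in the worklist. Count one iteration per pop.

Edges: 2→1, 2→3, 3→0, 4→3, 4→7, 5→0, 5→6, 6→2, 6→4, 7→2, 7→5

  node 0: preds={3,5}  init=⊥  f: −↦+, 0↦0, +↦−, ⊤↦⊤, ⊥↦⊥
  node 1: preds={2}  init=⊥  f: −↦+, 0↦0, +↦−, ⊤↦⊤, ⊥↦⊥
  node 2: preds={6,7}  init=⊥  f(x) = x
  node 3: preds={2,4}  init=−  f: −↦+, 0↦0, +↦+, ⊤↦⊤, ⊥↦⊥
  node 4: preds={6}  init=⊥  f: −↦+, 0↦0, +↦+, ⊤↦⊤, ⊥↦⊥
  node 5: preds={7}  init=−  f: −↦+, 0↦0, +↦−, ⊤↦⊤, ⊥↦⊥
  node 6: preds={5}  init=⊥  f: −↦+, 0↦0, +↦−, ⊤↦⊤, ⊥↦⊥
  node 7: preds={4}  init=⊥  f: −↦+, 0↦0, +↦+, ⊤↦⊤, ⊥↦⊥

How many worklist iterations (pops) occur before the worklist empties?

16

Trace (16 dequeues):
  [1] u=0 | in − | out + | prev ⊥ | push {}
  [2] u=1 | in ⊥ | out ⊥ | ==
  [3] u=2 | in ⊥ | out ⊥ | ==
  [4] u=3 | in ⊥ | out − | ==
  [5] u=4 | in ⊥ | out ⊥ | ==
  [6] u=5 | in ⊥ | out − | ==
  [7] u=6 | in − | out + | prev ⊥ | push {2,4}
  [8] u=7 | in ⊥ | out ⊥ | ==
  [9] u=2 | in + | out + | prev ⊥ | push {1,3}
  [10] u=4 | in + | out + | prev ⊥ | push {7}
  [11] u=1 | in + | out − | prev ⊥ | push {}
  [12] u=3 | in + | out ⊤ | prev − | push {0}
  [13] u=7 | in + | out + | prev ⊥ | push {2,5}
  [14] u=0 | in ⊤ | out ⊤ | prev + | push {}
  [15] u=2 | in + | out + | ==
  [16] u=5 | in + | out − | ==

Converged values:
  [0] ⊤
  [1] −
  [2] +
  [3] ⊤
  [4] +
  [5] −
  [6] +
  [7] +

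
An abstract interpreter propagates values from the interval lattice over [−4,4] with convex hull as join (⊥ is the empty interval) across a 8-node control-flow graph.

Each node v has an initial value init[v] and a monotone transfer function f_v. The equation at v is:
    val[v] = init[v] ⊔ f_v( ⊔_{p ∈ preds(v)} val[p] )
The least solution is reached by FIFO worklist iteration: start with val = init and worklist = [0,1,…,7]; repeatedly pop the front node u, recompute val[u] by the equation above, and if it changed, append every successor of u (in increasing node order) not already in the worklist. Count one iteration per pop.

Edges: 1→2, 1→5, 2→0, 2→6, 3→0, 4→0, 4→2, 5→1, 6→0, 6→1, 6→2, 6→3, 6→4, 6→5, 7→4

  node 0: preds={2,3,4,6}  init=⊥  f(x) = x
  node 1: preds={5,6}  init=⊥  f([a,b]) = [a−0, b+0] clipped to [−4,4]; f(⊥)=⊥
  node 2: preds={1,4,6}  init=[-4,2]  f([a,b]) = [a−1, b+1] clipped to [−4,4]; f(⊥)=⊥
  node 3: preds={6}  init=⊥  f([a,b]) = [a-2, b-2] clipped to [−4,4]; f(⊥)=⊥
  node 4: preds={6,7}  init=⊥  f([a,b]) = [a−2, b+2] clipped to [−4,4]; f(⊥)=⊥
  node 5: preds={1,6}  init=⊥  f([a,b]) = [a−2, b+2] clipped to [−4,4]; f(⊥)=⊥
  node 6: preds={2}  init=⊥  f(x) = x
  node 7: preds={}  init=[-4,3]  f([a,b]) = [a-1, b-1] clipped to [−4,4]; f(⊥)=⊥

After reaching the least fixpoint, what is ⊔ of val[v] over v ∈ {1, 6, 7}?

Trace (24 dequeues):
  [1] u=0 | in [-4,2] | out [-4,2] | prev ⊥ | push {}
  [2] u=1 | in ⊥ | out ⊥ | ==
  [3] u=2 | in ⊥ | out [-4,2] | ==
  [4] u=3 | in ⊥ | out ⊥ | ==
  [5] u=4 | in [-4,3] | out [-4,4] | prev ⊥ | push {0,2}
  [6] u=5 | in ⊥ | out ⊥ | ==
  [7] u=6 | in [-4,2] | out [-4,2] | prev ⊥ | push {1,3,4,5}
  [8] u=7 | in ⊥ | out [-4,3] | ==
  [9] u=0 | in [-4,4] | out [-4,4] | prev [-4,2] | push {}
  [10] u=2 | in [-4,4] | out [-4,4] | prev [-4,2] | push {0,6}
  [11] u=1 | in [-4,2] | out [-4,2] | prev ⊥ | push {2}
  [12] u=3 | in [-4,2] | out [-4,0] | prev ⊥ | push {}
  [13] u=4 | in [-4,3] | out [-4,4] | ==
  [14] u=5 | in [-4,2] | out [-4,4] | prev ⊥ | push {1}
  [15] u=0 | in [-4,4] | out [-4,4] | ==
  [16] u=6 | in [-4,4] | out [-4,4] | prev [-4,2] | push {0,3,4,5}
  [17] u=2 | in [-4,4] | out [-4,4] | ==
  [18] u=1 | in [-4,4] | out [-4,4] | prev [-4,2] | push {2}
  [19] u=0 | in [-4,4] | out [-4,4] | ==
  [20] u=3 | in [-4,4] | out [-4,2] | prev [-4,0] | push {0}
  [21] u=4 | in [-4,4] | out [-4,4] | ==
  [22] u=5 | in [-4,4] | out [-4,4] | ==
  [23] u=2 | in [-4,4] | out [-4,4] | ==
  [24] u=0 | in [-4,4] | out [-4,4] | ==

Converged values:
  [0] [-4,4]
  [1] [-4,4]
  [2] [-4,4]
  [3] [-4,2]
  [4] [-4,4]
  [5] [-4,4]
  [6] [-4,4]
  [7] [-4,3]

[-4,4]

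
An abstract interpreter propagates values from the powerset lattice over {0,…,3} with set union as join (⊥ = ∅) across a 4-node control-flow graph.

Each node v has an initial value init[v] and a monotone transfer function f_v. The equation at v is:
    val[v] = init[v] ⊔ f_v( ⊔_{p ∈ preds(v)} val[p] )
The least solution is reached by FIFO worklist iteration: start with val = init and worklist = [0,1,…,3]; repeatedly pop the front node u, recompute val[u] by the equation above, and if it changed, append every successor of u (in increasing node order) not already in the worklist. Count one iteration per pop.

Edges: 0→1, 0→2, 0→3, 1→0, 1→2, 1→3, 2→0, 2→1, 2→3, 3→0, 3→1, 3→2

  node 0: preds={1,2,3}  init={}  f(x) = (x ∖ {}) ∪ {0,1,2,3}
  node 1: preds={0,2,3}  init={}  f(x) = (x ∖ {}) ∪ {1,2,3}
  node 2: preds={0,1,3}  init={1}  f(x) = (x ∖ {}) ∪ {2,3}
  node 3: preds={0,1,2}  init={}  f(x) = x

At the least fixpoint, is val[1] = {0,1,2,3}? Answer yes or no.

Worklist (7 pops):
  #1 pop 0: in={1} → {0,1,2,3} (was {}); enqueue []
  #2 pop 1: in={0,1,2,3} → {0,1,2,3} (was {}); enqueue [0]
  #3 pop 2: in={0,1,2,3} → {0,1,2,3} (was {1}); enqueue [1]
  #4 pop 3: in={0,1,2,3} → {0,1,2,3} (was {}); enqueue [2]
  #5 pop 0: in={0,1,2,3} → {0,1,2,3} (no change)
  #6 pop 1: in={0,1,2,3} → {0,1,2,3} (no change)
  #7 pop 2: in={0,1,2,3} → {0,1,2,3} (no change)

Fixpoint:
  val[0] = {0,1,2,3}
  val[1] = {0,1,2,3}
  val[2] = {0,1,2,3}
  val[3] = {0,1,2,3}

yes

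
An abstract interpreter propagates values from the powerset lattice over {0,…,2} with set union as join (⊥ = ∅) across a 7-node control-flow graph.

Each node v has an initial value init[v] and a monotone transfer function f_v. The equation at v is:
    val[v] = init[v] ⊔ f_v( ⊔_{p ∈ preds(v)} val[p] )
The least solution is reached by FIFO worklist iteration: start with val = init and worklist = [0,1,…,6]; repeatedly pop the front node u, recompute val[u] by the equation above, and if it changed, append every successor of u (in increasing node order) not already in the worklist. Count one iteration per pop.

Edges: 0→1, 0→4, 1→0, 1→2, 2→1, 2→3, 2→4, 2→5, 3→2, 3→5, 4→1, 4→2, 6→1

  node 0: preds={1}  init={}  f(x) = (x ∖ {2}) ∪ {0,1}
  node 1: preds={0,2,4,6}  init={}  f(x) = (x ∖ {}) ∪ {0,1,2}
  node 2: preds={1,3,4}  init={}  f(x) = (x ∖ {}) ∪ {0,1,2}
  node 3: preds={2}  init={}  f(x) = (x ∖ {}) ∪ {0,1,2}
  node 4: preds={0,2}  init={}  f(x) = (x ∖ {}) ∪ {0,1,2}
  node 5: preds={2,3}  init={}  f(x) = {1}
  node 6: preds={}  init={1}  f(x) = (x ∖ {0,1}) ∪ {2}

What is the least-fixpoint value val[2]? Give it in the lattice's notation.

{0,1,2}

Iteration log — 10 steps:
  step 1. node 0  ⊔preds={}  new={0,1}  old={}  +wl: 
  step 2. node 1  ⊔preds={0,1}  new={0,1,2}  old={}  +wl: 0
  step 3. node 2  ⊔preds={0,1,2}  new={0,1,2}  old={}  +wl: 1
  step 4. node 3  ⊔preds={0,1,2}  new={0,1,2}  old={}  +wl: 2
  step 5. node 4  ⊔preds={0,1,2}  new={0,1,2}  old={}  +wl: 
  step 6. node 5  ⊔preds={0,1,2}  new={1}  old={}  +wl: 
  step 7. node 6  ⊔preds={}  new={1,2}  old={1}  +wl: 
  step 8. node 0  ⊔preds={0,1,2}  new={0,1}  stable
  step 9. node 1  ⊔preds={0,1,2}  new={0,1,2}  stable
  step 10. node 2  ⊔preds={0,1,2}  new={0,1,2}  stable

Least fixpoint reached:
  node 0: {0,1}
  node 1: {0,1,2}
  node 2: {0,1,2}
  node 3: {0,1,2}
  node 4: {0,1,2}
  node 5: {1}
  node 6: {1,2}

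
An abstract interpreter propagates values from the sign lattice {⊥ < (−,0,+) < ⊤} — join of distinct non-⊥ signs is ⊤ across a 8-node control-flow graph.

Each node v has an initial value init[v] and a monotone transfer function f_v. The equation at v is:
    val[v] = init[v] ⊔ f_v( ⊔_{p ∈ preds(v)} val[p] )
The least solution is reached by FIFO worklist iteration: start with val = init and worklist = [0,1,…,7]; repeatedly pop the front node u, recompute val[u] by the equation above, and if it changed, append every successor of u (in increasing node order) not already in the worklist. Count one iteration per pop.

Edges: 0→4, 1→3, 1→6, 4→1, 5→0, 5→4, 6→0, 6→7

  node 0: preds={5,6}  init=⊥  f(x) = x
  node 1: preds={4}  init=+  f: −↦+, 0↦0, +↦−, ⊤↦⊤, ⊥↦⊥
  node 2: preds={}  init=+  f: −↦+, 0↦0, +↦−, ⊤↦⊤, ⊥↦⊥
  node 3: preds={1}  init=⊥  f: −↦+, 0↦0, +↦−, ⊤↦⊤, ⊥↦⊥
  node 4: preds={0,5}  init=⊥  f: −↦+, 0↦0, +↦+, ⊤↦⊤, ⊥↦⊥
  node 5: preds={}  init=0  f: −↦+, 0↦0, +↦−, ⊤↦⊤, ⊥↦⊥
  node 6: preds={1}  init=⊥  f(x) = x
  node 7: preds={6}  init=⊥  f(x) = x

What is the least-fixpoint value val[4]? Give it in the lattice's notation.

⊤

Iteration log — 16 steps:
  step 1. node 0  ⊔preds=0  new=0  old=⊥  +wl: 
  step 2. node 1  ⊔preds=⊥  new=+  stable
  step 3. node 2  ⊔preds=⊥  new=+  stable
  step 4. node 3  ⊔preds=+  new=−  old=⊥  +wl: 
  step 5. node 4  ⊔preds=0  new=0  old=⊥  +wl: 1
  step 6. node 5  ⊔preds=⊥  new=0  stable
  step 7. node 6  ⊔preds=+  new=+  old=⊥  +wl: 0
  step 8. node 7  ⊔preds=+  new=+  old=⊥  +wl: 
  step 9. node 1  ⊔preds=0  new=⊤  old=+  +wl: 3,6
  step 10. node 0  ⊔preds=⊤  new=⊤  old=0  +wl: 4
  step 11. node 3  ⊔preds=⊤  new=⊤  old=−  +wl: 
  step 12. node 6  ⊔preds=⊤  new=⊤  old=+  +wl: 0,7
  step 13. node 4  ⊔preds=⊤  new=⊤  old=0  +wl: 1
  step 14. node 0  ⊔preds=⊤  new=⊤  stable
  step 15. node 7  ⊔preds=⊤  new=⊤  old=+  +wl: 
  step 16. node 1  ⊔preds=⊤  new=⊤  stable

Least fixpoint reached:
  node 0: ⊤
  node 1: ⊤
  node 2: +
  node 3: ⊤
  node 4: ⊤
  node 5: 0
  node 6: ⊤
  node 7: ⊤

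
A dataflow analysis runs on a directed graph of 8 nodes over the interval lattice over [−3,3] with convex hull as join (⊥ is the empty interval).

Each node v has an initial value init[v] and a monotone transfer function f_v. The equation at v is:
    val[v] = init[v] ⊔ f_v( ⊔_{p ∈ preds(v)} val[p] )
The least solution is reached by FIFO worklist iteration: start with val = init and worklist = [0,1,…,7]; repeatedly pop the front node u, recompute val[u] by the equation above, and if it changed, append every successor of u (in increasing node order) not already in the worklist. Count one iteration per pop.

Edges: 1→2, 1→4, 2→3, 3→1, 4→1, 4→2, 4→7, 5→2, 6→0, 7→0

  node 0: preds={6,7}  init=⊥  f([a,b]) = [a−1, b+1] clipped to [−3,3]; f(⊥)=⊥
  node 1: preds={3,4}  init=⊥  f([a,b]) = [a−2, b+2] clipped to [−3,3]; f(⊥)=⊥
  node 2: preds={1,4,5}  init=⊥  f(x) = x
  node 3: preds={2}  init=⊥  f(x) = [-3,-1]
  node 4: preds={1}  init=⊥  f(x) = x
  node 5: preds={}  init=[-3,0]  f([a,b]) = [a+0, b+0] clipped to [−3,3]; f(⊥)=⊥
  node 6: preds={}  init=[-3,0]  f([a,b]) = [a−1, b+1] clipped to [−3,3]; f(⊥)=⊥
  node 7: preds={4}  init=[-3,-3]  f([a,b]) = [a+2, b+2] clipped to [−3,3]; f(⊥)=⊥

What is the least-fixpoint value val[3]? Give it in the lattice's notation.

[-3,-1]

Worklist (21 pops):
  #1 pop 0: in=[-3,0] → [-3,1] (was ⊥); enqueue []
  #2 pop 1: in=⊥ → ⊥ (no change)
  #3 pop 2: in=[-3,0] → [-3,0] (was ⊥); enqueue []
  #4 pop 3: in=[-3,0] → [-3,-1] (was ⊥); enqueue [1]
  #5 pop 4: in=⊥ → ⊥ (no change)
  #6 pop 5: in=⊥ → [-3,0] (no change)
  #7 pop 6: in=⊥ → [-3,0] (no change)
  #8 pop 7: in=⊥ → [-3,-3] (no change)
  #9 pop 1: in=[-3,-1] → [-3,1] (was ⊥); enqueue [2,4]
  #10 pop 2: in=[-3,1] → [-3,1] (was [-3,0]); enqueue [3]
  #11 pop 4: in=[-3,1] → [-3,1] (was ⊥); enqueue [1,2,7]
  #12 pop 3: in=[-3,1] → [-3,-1] (no change)
  #13 pop 1: in=[-3,1] → [-3,3] (was [-3,1]); enqueue [4]
  #14 pop 2: in=[-3,3] → [-3,3] (was [-3,1]); enqueue [3]
  #15 pop 7: in=[-3,1] → [-3,3] (was [-3,-3]); enqueue [0]
  #16 pop 4: in=[-3,3] → [-3,3] (was [-3,1]); enqueue [1,2,7]
  #17 pop 3: in=[-3,3] → [-3,-1] (no change)
  #18 pop 0: in=[-3,3] → [-3,3] (was [-3,1]); enqueue []
  #19 pop 1: in=[-3,3] → [-3,3] (no change)
  #20 pop 2: in=[-3,3] → [-3,3] (no change)
  #21 pop 7: in=[-3,3] → [-3,3] (no change)

Fixpoint:
  val[0] = [-3,3]
  val[1] = [-3,3]
  val[2] = [-3,3]
  val[3] = [-3,-1]
  val[4] = [-3,3]
  val[5] = [-3,0]
  val[6] = [-3,0]
  val[7] = [-3,3]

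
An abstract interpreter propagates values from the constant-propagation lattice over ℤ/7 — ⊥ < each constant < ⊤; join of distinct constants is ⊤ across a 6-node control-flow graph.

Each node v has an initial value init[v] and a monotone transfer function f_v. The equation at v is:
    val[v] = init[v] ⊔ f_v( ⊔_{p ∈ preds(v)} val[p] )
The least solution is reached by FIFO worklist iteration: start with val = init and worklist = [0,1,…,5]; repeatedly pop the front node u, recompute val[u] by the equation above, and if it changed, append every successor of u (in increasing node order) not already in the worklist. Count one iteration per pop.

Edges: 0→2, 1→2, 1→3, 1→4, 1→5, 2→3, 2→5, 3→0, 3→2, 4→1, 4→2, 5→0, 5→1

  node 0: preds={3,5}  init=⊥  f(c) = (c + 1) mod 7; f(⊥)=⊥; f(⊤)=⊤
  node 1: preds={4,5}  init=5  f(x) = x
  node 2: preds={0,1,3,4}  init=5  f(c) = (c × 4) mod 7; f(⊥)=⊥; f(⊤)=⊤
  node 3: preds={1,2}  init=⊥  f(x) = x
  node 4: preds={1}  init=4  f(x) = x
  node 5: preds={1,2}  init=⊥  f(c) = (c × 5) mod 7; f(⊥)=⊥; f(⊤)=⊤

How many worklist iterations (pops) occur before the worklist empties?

Worklist (9 pops):
  #1 pop 0: in=⊥ → ⊥ (no change)
  #2 pop 1: in=4 → ⊤ (was 5); enqueue []
  #3 pop 2: in=⊤ → ⊤ (was 5); enqueue []
  #4 pop 3: in=⊤ → ⊤ (was ⊥); enqueue [0,2]
  #5 pop 4: in=⊤ → ⊤ (was 4); enqueue [1]
  #6 pop 5: in=⊤ → ⊤ (was ⊥); enqueue []
  #7 pop 0: in=⊤ → ⊤ (was ⊥); enqueue []
  #8 pop 2: in=⊤ → ⊤ (no change)
  #9 pop 1: in=⊤ → ⊤ (no change)

Fixpoint:
  val[0] = ⊤
  val[1] = ⊤
  val[2] = ⊤
  val[3] = ⊤
  val[4] = ⊤
  val[5] = ⊤

9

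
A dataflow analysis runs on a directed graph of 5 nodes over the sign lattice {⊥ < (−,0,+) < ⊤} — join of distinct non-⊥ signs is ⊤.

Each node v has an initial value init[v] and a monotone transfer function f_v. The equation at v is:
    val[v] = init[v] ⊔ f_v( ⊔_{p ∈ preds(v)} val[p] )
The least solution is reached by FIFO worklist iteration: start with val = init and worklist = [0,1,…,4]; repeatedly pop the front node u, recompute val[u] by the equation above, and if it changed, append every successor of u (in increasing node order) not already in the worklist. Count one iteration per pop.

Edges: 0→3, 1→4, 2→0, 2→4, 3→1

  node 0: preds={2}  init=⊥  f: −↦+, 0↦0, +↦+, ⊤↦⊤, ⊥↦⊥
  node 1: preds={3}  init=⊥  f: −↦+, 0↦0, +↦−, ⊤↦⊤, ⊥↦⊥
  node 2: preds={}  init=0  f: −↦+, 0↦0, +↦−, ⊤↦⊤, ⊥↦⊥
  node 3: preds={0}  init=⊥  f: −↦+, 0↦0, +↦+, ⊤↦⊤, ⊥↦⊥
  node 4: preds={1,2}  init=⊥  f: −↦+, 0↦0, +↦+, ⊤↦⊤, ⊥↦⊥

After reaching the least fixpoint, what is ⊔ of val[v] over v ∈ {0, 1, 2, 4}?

Trace (7 dequeues):
  [1] u=0 | in 0 | out 0 | prev ⊥ | push {}
  [2] u=1 | in ⊥ | out ⊥ | ==
  [3] u=2 | in ⊥ | out 0 | ==
  [4] u=3 | in 0 | out 0 | prev ⊥ | push {1}
  [5] u=4 | in 0 | out 0 | prev ⊥ | push {}
  [6] u=1 | in 0 | out 0 | prev ⊥ | push {4}
  [7] u=4 | in 0 | out 0 | ==

Converged values:
  [0] 0
  [1] 0
  [2] 0
  [3] 0
  [4] 0

0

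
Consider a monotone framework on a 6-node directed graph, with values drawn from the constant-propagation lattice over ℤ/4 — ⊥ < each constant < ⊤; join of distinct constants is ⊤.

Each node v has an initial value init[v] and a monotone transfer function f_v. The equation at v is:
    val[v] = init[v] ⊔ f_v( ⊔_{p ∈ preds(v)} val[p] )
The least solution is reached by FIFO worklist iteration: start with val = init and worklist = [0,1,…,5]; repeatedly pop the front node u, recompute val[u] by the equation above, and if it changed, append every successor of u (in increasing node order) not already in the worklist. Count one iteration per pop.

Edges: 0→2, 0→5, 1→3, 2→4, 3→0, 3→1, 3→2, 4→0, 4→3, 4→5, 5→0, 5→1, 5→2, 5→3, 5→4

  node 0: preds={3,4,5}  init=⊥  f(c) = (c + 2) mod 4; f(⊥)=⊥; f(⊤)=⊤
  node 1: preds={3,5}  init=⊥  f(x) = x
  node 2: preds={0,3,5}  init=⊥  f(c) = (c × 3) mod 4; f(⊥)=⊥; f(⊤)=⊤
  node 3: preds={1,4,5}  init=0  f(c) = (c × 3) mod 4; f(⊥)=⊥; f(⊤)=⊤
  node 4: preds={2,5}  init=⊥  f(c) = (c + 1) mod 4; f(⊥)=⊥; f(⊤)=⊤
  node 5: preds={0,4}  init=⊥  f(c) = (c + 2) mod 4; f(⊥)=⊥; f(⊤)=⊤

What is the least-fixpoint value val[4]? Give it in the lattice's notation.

Iteration log — 14 steps:
  step 1. node 0  ⊔preds=0  new=2  old=⊥  +wl: 
  step 2. node 1  ⊔preds=0  new=0  old=⊥  +wl: 
  step 3. node 2  ⊔preds=⊤  new=⊤  old=⊥  +wl: 
  step 4. node 3  ⊔preds=0  new=0  stable
  step 5. node 4  ⊔preds=⊤  new=⊤  old=⊥  +wl: 0,3
  step 6. node 5  ⊔preds=⊤  new=⊤  old=⊥  +wl: 1,2,4
  step 7. node 0  ⊔preds=⊤  new=⊤  old=2  +wl: 5
  step 8. node 3  ⊔preds=⊤  new=⊤  old=0  +wl: 0
  step 9. node 1  ⊔preds=⊤  new=⊤  old=0  +wl: 3
  step 10. node 2  ⊔preds=⊤  new=⊤  stable
  step 11. node 4  ⊔preds=⊤  new=⊤  stable
  step 12. node 5  ⊔preds=⊤  new=⊤  stable
  step 13. node 0  ⊔preds=⊤  new=⊤  stable
  step 14. node 3  ⊔preds=⊤  new=⊤  stable

Least fixpoint reached:
  node 0: ⊤
  node 1: ⊤
  node 2: ⊤
  node 3: ⊤
  node 4: ⊤
  node 5: ⊤

⊤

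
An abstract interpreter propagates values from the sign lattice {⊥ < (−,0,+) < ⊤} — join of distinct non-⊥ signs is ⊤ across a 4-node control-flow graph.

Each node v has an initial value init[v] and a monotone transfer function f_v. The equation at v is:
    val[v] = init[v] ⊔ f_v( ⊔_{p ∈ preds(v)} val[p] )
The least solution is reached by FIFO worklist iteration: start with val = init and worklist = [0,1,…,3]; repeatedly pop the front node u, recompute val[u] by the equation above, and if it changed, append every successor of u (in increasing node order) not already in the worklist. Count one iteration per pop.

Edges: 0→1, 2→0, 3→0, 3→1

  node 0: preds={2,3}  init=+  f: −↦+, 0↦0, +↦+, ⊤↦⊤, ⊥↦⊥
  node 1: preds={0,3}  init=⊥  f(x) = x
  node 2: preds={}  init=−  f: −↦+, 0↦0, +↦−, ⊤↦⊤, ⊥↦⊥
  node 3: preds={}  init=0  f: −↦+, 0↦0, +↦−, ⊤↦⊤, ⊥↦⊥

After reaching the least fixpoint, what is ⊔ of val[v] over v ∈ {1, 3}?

Iteration log — 4 steps:
  step 1. node 0  ⊔preds=⊤  new=⊤  old=+  +wl: 
  step 2. node 1  ⊔preds=⊤  new=⊤  old=⊥  +wl: 
  step 3. node 2  ⊔preds=⊥  new=−  stable
  step 4. node 3  ⊔preds=⊥  new=0  stable

Least fixpoint reached:
  node 0: ⊤
  node 1: ⊤
  node 2: −
  node 3: 0

⊤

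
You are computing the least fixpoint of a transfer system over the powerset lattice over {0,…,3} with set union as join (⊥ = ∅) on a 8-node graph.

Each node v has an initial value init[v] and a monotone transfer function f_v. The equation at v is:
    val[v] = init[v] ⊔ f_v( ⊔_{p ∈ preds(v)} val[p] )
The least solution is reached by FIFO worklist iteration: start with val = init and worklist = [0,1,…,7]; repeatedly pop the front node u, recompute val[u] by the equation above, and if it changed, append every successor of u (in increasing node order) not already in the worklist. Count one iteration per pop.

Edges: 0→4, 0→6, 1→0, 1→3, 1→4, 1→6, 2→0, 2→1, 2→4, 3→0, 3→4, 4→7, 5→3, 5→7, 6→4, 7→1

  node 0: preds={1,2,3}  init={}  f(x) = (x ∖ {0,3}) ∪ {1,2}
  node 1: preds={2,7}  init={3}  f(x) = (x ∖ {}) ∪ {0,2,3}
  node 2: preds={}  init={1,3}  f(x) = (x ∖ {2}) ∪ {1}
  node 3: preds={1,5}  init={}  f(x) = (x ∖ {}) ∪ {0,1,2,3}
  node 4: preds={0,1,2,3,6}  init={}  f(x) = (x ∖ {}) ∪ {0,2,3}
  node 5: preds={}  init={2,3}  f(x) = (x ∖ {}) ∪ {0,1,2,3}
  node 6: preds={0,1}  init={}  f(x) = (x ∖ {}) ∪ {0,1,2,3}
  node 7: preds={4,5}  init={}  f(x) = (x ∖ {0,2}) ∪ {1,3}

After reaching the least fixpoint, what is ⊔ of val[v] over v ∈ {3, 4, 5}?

{0,1,2,3}

Worklist (12 pops):
  #1 pop 0: in={1,3} → {1,2} (was {}); enqueue []
  #2 pop 1: in={1,3} → {0,1,2,3} (was {3}); enqueue [0]
  #3 pop 2: in={} → {1,3} (no change)
  #4 pop 3: in={0,1,2,3} → {0,1,2,3} (was {}); enqueue []
  #5 pop 4: in={0,1,2,3} → {0,1,2,3} (was {}); enqueue []
  #6 pop 5: in={} → {0,1,2,3} (was {2,3}); enqueue [3]
  #7 pop 6: in={0,1,2,3} → {0,1,2,3} (was {}); enqueue [4]
  #8 pop 7: in={0,1,2,3} → {1,3} (was {}); enqueue [1]
  #9 pop 0: in={0,1,2,3} → {1,2} (no change)
  #10 pop 3: in={0,1,2,3} → {0,1,2,3} (no change)
  #11 pop 4: in={0,1,2,3} → {0,1,2,3} (no change)
  #12 pop 1: in={1,3} → {0,1,2,3} (no change)

Fixpoint:
  val[0] = {1,2}
  val[1] = {0,1,2,3}
  val[2] = {1,3}
  val[3] = {0,1,2,3}
  val[4] = {0,1,2,3}
  val[5] = {0,1,2,3}
  val[6] = {0,1,2,3}
  val[7] = {1,3}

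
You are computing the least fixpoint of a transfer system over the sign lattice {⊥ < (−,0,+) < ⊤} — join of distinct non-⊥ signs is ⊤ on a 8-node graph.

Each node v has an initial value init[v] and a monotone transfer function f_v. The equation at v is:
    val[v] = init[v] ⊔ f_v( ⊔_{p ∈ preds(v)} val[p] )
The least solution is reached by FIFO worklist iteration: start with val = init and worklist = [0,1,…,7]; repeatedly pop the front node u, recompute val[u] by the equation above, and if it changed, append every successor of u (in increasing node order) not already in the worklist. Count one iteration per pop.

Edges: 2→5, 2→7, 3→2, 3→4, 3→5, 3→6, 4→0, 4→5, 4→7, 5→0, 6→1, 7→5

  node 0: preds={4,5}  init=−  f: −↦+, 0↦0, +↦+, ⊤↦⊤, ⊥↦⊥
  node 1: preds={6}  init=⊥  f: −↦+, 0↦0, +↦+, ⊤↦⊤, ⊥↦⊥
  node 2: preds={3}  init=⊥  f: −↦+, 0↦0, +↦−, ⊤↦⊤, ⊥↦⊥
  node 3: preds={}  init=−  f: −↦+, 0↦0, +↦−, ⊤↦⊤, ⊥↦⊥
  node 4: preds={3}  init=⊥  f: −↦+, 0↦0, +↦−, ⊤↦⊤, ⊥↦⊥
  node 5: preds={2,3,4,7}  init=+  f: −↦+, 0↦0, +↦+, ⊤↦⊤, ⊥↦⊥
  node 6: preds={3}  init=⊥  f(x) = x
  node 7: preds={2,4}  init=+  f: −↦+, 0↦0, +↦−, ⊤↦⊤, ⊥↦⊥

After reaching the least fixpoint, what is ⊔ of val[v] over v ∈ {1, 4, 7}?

⊤

Iteration log — 11 steps:
  step 1. node 0  ⊔preds=+  new=⊤  old=−  +wl: 
  step 2. node 1  ⊔preds=⊥  new=⊥  stable
  step 3. node 2  ⊔preds=−  new=+  old=⊥  +wl: 
  step 4. node 3  ⊔preds=⊥  new=−  stable
  step 5. node 4  ⊔preds=−  new=+  old=⊥  +wl: 0
  step 6. node 5  ⊔preds=⊤  new=⊤  old=+  +wl: 
  step 7. node 6  ⊔preds=−  new=−  old=⊥  +wl: 1
  step 8. node 7  ⊔preds=+  new=⊤  old=+  +wl: 5
  step 9. node 0  ⊔preds=⊤  new=⊤  stable
  step 10. node 1  ⊔preds=−  new=+  old=⊥  +wl: 
  step 11. node 5  ⊔preds=⊤  new=⊤  stable

Least fixpoint reached:
  node 0: ⊤
  node 1: +
  node 2: +
  node 3: −
  node 4: +
  node 5: ⊤
  node 6: −
  node 7: ⊤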